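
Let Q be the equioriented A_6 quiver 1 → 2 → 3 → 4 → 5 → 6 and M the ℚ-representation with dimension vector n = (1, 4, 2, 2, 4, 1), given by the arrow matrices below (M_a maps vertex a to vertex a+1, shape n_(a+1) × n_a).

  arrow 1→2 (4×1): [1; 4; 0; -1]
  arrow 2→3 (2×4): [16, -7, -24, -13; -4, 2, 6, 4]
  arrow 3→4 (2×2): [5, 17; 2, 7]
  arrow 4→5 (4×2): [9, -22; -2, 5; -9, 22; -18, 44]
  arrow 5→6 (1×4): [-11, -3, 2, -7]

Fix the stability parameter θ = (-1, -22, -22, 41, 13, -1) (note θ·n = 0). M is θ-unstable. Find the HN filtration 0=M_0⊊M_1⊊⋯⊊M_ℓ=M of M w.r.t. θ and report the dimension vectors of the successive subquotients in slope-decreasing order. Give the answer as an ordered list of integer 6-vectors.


Interval decomposition of M: I[1,6], I[2,2]^2, I[2,5], I[5,5]^2.
HN type (ℓ=5): μ^(1)=27; μ^(2)=53/3; μ^(3)=13; μ^(4)=-15; μ^(5)=-22

((0, 0, 0, 1, 1, 0); (0, 0, 0, 1, 1, 1); (0, 0, 0, 0, 2, 0); (1, 1, 1, 0, 0, 0); (0, 3, 1, 0, 0, 0))


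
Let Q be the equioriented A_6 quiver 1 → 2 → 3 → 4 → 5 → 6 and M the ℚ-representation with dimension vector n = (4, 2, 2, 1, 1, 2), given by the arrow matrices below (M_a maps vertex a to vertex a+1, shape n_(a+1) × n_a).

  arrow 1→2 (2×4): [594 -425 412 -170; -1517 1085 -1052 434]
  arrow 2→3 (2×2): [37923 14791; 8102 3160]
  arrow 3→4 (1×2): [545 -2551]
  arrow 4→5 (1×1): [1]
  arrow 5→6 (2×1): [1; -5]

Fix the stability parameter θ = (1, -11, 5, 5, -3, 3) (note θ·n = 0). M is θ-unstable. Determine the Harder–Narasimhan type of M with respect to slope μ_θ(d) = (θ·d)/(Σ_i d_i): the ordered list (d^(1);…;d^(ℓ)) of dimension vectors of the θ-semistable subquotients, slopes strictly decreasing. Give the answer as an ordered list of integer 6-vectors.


Interval decomposition of M: I[1,1]^2, I[1,3], I[1,6], I[6,6].
HN type (ℓ=5): μ^(1)=5; μ^(2)=3; μ^(3)=7/3; μ^(4)=1; μ^(5)=-5

((0, 0, 1, 0, 0, 0); (0, 0, 0, 0, 0, 2); (0, 0, 1, 1, 1, 0); (2, 0, 0, 0, 0, 0); (2, 2, 0, 0, 0, 0))


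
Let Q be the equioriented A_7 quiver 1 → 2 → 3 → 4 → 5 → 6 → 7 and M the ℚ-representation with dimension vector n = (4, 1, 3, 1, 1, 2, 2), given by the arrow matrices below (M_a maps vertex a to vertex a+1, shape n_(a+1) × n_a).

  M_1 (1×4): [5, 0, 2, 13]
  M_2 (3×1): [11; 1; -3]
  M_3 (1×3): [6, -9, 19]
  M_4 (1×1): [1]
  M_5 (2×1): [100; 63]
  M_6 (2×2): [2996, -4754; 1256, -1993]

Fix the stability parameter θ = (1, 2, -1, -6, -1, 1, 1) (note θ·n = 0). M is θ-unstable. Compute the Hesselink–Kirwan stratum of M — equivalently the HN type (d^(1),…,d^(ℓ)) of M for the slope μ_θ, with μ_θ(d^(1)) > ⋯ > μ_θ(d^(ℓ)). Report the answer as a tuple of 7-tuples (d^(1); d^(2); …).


Barcode: M ≅ I[1,1]^3, I[1,3], I[3,3], I[3,7], I[6,7]. HN layers by μ_θ (4 steps, strictly decreasing):
  μ^(1)=1; μ^(2)=2/3; μ^(3)=-1; μ^(4)=-7/2

((3, 0, 0, 0, 0, 2, 2); (1, 1, 1, 0, 0, 0, 0); (0, 0, 1, 0, 1, 0, 0); (0, 0, 1, 1, 0, 0, 0))


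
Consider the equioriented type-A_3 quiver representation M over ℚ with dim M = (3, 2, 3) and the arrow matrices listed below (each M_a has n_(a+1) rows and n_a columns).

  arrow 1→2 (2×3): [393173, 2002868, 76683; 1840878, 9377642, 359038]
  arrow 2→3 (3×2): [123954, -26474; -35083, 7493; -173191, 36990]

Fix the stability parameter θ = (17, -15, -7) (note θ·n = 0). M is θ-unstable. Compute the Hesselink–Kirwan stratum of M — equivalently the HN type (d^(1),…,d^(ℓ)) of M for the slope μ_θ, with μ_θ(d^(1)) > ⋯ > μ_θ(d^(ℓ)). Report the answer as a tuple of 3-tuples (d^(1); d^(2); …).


Via rank(M_{q-1}∘⋯∘M_p): M ≅ I[1,1], I[1,3]^2, I[3,3].
μ_θ-semistable layers: μ^(1)=17; μ^(2)=-5/3; μ^(3)=-7

((1, 0, 0); (2, 2, 2); (0, 0, 1))


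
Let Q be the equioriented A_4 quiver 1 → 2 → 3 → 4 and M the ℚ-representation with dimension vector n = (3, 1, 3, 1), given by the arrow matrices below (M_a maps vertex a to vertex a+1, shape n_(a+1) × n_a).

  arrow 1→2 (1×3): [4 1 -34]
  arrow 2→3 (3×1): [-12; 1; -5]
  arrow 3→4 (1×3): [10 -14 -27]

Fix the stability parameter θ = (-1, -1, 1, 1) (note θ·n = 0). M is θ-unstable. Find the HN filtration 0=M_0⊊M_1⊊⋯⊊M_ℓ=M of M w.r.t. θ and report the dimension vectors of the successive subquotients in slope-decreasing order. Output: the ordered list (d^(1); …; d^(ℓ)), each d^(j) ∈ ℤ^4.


Barcode: M ≅ I[1,1]^2, I[1,4], I[3,3]^2. HN layers by μ_θ (2 steps, strictly decreasing):
  μ^(1)=1; μ^(2)=-1

((0, 0, 3, 1); (3, 1, 0, 0))


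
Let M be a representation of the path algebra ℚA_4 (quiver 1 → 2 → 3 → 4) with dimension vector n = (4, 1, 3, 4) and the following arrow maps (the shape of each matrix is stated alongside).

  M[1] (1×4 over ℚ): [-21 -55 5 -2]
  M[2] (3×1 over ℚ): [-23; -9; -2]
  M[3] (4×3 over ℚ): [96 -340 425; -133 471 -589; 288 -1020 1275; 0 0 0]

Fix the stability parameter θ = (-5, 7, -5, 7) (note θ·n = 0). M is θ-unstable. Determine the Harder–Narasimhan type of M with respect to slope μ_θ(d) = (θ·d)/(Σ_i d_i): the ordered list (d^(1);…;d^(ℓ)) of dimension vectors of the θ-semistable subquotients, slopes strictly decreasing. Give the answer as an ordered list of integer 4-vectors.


Barcode: M ≅ I[1,1]^3, I[1,4], I[3,3], I[3,4], I[4,4]^2. HN layers by μ_θ (3 steps, strictly decreasing):
  μ^(1)=7; μ^(2)=1; μ^(3)=-5

((0, 0, 0, 4); (0, 1, 1, 0); (4, 0, 2, 0))


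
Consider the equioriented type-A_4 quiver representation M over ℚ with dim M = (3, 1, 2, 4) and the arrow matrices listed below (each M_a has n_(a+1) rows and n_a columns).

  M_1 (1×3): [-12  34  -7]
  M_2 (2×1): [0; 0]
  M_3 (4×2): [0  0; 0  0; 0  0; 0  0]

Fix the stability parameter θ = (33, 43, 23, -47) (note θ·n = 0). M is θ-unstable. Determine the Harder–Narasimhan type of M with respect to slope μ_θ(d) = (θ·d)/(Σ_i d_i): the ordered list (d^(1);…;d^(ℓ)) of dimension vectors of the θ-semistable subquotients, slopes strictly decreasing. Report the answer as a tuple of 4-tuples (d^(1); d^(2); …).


Interval decomposition of M: I[1,1]^2, I[1,2], I[3,3]^2, I[4,4]^4.
HN type (ℓ=4): μ^(1)=43; μ^(2)=33; μ^(3)=23; μ^(4)=-47

((0, 1, 0, 0); (3, 0, 0, 0); (0, 0, 2, 0); (0, 0, 0, 4))


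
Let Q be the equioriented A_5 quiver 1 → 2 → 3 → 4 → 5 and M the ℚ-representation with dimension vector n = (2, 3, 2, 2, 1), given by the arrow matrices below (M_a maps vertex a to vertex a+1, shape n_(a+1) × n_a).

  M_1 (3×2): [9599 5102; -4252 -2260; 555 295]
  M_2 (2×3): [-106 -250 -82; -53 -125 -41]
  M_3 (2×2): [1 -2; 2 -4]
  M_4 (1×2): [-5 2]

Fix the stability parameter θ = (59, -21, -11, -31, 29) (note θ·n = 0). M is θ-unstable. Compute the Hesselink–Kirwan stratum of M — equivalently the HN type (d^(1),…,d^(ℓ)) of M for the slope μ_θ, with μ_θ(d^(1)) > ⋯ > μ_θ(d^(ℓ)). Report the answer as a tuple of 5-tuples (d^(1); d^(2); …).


Barcode: M ≅ I[1,2], I[1,3], I[2,2], I[3,5], I[4,4]. HN layers by μ_θ (5 steps, strictly decreasing):
  μ^(1)=29; μ^(2)=19; μ^(3)=9; μ^(4)=-21; μ^(5)=-31

((0, 0, 0, 0, 1); (1, 1, 0, 0, 0); (1, 1, 1, 0, 0); (0, 1, 1, 1, 0); (0, 0, 0, 1, 0))


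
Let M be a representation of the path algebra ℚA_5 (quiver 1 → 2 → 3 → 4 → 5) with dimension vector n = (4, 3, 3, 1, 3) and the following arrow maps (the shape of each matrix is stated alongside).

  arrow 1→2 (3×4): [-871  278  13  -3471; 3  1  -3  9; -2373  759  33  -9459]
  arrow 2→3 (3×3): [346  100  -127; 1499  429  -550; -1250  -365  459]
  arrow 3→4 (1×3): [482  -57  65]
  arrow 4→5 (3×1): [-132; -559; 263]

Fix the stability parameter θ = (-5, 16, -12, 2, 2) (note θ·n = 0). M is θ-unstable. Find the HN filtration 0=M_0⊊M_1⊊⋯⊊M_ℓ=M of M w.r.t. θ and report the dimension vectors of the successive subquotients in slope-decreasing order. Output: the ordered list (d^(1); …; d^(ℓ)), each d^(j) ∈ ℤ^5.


Interval decomposition of M: I[1,1]^2, I[1,3], I[1,5], I[2,3], I[5,5]^2.
HN type (ℓ=2): μ^(1)=2; μ^(2)=-5

((0, 3, 3, 1, 3); (4, 0, 0, 0, 0))


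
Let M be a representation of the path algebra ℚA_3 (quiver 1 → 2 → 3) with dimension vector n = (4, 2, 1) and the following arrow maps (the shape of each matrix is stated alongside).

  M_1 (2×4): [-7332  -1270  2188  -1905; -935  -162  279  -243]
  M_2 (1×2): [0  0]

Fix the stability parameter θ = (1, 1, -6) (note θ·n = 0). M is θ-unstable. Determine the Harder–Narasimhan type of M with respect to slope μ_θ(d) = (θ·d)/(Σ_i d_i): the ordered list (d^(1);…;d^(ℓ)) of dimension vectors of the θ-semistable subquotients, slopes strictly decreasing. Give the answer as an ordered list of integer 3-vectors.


Interval decomposition of M: I[1,1]^2, I[1,2]^2, I[3,3].
HN type (ℓ=2): μ^(1)=1; μ^(2)=-6

((4, 2, 0); (0, 0, 1))


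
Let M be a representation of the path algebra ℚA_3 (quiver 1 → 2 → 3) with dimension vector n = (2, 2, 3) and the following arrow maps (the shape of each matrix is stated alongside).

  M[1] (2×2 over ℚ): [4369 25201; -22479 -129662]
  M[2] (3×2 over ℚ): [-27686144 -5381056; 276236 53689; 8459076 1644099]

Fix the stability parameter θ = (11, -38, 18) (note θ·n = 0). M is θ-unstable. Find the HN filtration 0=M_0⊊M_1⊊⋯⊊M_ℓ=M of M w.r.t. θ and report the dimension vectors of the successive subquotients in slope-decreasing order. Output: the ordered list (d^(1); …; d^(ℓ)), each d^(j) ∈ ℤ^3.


Interval decomposition of M: I[1,2], I[1,3], I[3,3]^2.
HN type (ℓ=2): μ^(1)=18; μ^(2)=-27/2

((0, 0, 3); (2, 2, 0))


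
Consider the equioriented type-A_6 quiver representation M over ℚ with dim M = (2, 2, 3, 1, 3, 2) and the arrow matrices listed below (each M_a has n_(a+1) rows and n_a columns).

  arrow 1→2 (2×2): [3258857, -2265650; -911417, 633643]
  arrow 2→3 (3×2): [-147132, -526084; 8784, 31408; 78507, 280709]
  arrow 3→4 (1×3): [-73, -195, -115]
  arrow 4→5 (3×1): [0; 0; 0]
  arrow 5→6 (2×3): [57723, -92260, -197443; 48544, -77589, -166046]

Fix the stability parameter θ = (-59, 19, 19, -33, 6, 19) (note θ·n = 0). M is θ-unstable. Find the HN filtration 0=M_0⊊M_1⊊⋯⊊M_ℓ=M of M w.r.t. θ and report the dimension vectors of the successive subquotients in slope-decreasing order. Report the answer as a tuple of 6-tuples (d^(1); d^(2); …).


Via rank(M_{q-1}∘⋯∘M_p): M ≅ I[1,2], I[1,4], I[3,3]^2, I[5,5], I[5,6]^2.
μ_θ-semistable layers: μ^(1)=19; μ^(2)=6; μ^(3)=5/3; μ^(4)=-59

((0, 1, 2, 0, 0, 2); (0, 0, 0, 0, 3, 0); (0, 1, 1, 1, 0, 0); (2, 0, 0, 0, 0, 0))


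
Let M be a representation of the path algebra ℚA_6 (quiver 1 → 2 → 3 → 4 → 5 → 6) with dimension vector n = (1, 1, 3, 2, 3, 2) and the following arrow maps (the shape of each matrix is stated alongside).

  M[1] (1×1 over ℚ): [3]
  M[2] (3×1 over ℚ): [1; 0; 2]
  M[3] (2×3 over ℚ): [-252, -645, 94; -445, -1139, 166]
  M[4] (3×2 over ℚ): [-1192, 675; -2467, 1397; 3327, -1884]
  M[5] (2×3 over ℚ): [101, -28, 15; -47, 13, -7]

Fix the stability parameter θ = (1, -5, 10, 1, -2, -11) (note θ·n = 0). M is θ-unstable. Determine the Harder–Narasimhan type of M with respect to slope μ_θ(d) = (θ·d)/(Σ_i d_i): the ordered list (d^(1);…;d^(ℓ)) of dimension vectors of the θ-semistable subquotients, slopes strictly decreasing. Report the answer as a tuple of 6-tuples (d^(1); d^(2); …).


Barcode: M ≅ I[1,6], I[3,3], I[3,5], I[5,6]. HN layers by μ_θ (5 steps, strictly decreasing):
  μ^(1)=10; μ^(2)=3; μ^(3)=-1/2; μ^(4)=-2; μ^(5)=-13/2

((0, 0, 1, 0, 0, 0); (0, 0, 1, 1, 1, 0); (0, 0, 1, 1, 1, 1); (1, 1, 0, 0, 0, 0); (0, 0, 0, 0, 1, 1))


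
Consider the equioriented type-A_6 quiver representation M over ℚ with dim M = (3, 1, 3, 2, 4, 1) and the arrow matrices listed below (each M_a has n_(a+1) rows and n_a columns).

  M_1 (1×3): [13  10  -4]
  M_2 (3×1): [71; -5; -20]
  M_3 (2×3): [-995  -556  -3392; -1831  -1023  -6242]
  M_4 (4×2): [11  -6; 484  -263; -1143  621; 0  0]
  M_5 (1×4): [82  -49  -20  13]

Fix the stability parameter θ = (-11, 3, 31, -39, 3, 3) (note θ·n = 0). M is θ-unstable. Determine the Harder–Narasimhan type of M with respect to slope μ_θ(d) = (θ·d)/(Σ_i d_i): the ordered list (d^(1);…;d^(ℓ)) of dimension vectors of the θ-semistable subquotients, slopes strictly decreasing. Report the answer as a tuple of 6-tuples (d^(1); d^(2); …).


Interval decomposition of M: I[1,1]^2, I[1,5], I[3,3], I[3,6], I[5,5]^2.
HN type (ℓ=5): μ^(1)=31; μ^(2)=3; μ^(3)=-5/3; μ^(4)=-4; μ^(5)=-11

((0, 0, 1, 0, 0, 0); (0, 0, 0, 0, 4, 1); (0, 1, 1, 1, 0, 0); (0, 0, 1, 1, 0, 0); (3, 0, 0, 0, 0, 0))


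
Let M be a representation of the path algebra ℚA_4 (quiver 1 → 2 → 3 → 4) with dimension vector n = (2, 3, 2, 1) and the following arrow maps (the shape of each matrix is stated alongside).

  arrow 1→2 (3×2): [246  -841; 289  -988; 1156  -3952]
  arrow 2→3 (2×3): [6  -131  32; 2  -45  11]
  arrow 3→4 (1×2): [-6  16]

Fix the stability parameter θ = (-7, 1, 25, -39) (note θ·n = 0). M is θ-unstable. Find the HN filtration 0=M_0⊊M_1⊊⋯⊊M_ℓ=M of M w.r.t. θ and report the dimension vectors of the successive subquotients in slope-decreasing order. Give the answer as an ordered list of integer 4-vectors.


Via rank(M_{q-1}∘⋯∘M_p): M ≅ I[1,2], I[1,4], I[2,3].
μ_θ-semistable layers: μ^(1)=25; μ^(2)=1; μ^(3)=-13/3; μ^(4)=-7

((0, 0, 1, 0); (0, 2, 0, 0); (0, 1, 1, 1); (2, 0, 0, 0))


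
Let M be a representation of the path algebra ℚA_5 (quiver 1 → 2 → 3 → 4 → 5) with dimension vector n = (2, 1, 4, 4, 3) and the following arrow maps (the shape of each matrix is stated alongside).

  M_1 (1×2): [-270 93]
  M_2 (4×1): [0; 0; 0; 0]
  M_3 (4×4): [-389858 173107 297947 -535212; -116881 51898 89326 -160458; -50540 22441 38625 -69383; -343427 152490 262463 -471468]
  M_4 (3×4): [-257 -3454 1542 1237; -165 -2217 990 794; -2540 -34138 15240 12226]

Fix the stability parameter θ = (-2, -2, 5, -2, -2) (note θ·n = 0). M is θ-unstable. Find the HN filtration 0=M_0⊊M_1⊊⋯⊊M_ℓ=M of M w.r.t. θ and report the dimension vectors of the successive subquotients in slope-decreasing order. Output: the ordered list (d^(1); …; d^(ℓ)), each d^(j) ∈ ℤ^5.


Barcode: M ≅ I[1,1], I[1,2], I[3,4]^2, I[3,5]^2, I[5,5]. HN layers by μ_θ (3 steps, strictly decreasing):
  μ^(1)=3/2; μ^(2)=1/3; μ^(3)=-2

((0, 0, 2, 2, 0); (0, 0, 2, 2, 2); (2, 1, 0, 0, 1))


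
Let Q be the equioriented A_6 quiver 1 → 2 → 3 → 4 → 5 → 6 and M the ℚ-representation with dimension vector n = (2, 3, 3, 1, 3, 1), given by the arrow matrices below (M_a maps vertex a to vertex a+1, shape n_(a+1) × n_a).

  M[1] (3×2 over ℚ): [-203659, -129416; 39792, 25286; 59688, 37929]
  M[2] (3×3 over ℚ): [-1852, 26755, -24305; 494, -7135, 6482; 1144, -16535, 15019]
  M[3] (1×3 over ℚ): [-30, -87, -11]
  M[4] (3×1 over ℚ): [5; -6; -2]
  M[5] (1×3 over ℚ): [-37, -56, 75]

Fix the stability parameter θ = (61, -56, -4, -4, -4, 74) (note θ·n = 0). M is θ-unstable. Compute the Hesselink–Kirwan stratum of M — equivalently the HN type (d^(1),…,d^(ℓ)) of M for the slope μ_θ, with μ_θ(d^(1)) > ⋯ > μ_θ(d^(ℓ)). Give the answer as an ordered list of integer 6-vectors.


Via rank(M_{q-1}∘⋯∘M_p): M ≅ I[1,3], I[1,6], I[2,2], I[3,3], I[5,5]^2.
μ_θ-semistable layers: μ^(1)=74; μ^(2)=1/3; μ^(3)=-7/5; μ^(4)=-4; μ^(5)=-56

((0, 0, 0, 0, 0, 1); (1, 1, 1, 0, 0, 0); (1, 1, 1, 1, 1, 0); (0, 0, 1, 0, 2, 0); (0, 1, 0, 0, 0, 0))


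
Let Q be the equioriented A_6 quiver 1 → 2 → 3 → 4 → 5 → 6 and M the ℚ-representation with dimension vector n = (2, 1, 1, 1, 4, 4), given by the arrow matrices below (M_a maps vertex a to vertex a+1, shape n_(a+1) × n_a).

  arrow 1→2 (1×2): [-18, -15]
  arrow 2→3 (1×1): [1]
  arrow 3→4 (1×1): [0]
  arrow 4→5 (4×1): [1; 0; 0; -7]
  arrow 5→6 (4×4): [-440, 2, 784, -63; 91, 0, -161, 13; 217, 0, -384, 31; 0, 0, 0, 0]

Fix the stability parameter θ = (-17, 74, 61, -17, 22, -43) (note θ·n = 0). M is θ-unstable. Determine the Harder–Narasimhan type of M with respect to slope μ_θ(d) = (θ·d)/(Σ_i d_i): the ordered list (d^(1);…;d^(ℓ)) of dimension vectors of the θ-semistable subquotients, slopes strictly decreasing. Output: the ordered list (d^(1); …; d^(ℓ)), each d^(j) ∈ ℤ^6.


Via rank(M_{q-1}∘⋯∘M_p): M ≅ I[1,1], I[1,3], I[4,6], I[5,5], I[5,6]^2, I[6,6].
μ_θ-semistable layers: μ^(1)=135/2; μ^(2)=22; μ^(3)=-21/2; μ^(4)=-17; μ^(5)=-43

((0, 1, 1, 0, 0, 0); (0, 0, 0, 0, 1, 0); (0, 0, 0, 0, 3, 3); (2, 0, 0, 1, 0, 0); (0, 0, 0, 0, 0, 1))


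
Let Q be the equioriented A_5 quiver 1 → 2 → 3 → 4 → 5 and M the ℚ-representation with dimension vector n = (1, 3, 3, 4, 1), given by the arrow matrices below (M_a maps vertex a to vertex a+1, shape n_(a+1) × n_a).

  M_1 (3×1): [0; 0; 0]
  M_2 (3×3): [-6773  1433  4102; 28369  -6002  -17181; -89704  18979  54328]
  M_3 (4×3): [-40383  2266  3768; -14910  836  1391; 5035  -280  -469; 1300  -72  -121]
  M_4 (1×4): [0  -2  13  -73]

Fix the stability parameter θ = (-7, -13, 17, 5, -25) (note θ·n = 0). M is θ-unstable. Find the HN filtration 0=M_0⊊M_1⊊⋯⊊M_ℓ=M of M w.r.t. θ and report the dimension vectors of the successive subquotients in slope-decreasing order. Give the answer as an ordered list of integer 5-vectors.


Via rank(M_{q-1}∘⋯∘M_p): M ≅ I[1,1], I[2,4]^2, I[2,5], I[4,4].
μ_θ-semistable layers: μ^(1)=11; μ^(2)=5; μ^(3)=-1; μ^(4)=-7; μ^(5)=-13

((0, 0, 2, 2, 0); (0, 0, 0, 1, 0); (0, 0, 1, 1, 1); (1, 0, 0, 0, 0); (0, 3, 0, 0, 0))


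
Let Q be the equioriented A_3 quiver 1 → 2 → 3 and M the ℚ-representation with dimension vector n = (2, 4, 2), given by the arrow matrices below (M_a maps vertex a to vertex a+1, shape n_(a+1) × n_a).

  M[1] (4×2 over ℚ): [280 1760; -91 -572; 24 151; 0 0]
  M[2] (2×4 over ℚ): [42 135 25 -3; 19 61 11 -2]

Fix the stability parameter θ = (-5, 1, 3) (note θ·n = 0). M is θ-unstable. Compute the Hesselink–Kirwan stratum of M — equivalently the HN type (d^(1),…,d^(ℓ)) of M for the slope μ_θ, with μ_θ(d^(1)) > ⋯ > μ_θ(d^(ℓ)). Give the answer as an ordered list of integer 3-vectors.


Interval decomposition of M: I[1,2], I[1,3], I[2,2], I[2,3].
HN type (ℓ=3): μ^(1)=3; μ^(2)=1; μ^(3)=-5

((0, 0, 2); (0, 4, 0); (2, 0, 0))


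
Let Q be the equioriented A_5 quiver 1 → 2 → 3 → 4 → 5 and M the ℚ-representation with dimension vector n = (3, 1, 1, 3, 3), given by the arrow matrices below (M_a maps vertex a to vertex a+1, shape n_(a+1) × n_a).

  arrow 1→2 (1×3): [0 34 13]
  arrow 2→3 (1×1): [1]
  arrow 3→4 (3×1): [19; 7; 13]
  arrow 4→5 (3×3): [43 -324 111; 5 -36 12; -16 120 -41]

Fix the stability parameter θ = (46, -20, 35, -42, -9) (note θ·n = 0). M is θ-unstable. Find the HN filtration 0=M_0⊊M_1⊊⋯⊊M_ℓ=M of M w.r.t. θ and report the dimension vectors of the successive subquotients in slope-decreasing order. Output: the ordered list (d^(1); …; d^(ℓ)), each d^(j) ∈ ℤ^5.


Barcode: M ≅ I[1,1]^2, I[1,5], I[4,4], I[4,5], I[5,5]. HN layers by μ_θ (4 steps, strictly decreasing):
  μ^(1)=46; μ^(2)=2; μ^(3)=-9; μ^(4)=-42

((2, 0, 0, 0, 0); (1, 1, 1, 1, 1); (0, 0, 0, 0, 2); (0, 0, 0, 2, 0))


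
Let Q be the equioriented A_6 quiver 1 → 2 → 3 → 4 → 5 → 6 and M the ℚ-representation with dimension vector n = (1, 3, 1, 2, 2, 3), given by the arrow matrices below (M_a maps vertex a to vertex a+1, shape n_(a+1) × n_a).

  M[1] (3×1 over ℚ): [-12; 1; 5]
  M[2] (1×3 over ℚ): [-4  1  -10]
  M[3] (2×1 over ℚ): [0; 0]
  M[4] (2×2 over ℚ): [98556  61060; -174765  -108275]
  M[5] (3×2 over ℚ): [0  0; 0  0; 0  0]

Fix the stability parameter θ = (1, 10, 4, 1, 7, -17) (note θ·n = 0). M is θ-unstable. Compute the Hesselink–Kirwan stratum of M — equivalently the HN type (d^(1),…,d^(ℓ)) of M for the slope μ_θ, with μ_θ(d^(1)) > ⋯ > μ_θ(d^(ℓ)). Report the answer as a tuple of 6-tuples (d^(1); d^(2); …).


Interval decomposition of M: I[1,3], I[2,2]^2, I[4,4], I[4,5], I[5,5], I[6,6]^3.
HN type (ℓ=4): μ^(1)=10; μ^(2)=7; μ^(3)=1; μ^(4)=-17

((0, 2, 0, 0, 0, 0); (0, 1, 1, 0, 2, 0); (1, 0, 0, 2, 0, 0); (0, 0, 0, 0, 0, 3))


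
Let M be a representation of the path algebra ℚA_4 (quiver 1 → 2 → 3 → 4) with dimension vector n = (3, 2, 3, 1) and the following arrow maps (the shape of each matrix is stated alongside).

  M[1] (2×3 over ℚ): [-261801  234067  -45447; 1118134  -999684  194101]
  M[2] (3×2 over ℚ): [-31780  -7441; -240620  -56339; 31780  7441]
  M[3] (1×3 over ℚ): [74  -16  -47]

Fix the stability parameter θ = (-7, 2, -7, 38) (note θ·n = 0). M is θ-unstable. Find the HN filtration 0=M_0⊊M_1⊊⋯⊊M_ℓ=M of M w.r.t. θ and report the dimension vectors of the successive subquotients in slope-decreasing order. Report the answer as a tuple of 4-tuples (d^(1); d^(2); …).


Interval decomposition of M: I[1,1], I[1,2], I[1,4], I[3,3]^2.
HN type (ℓ=4): μ^(1)=38; μ^(2)=2; μ^(3)=-5/2; μ^(4)=-7

((0, 0, 0, 1); (0, 1, 0, 0); (0, 1, 1, 0); (3, 0, 2, 0))


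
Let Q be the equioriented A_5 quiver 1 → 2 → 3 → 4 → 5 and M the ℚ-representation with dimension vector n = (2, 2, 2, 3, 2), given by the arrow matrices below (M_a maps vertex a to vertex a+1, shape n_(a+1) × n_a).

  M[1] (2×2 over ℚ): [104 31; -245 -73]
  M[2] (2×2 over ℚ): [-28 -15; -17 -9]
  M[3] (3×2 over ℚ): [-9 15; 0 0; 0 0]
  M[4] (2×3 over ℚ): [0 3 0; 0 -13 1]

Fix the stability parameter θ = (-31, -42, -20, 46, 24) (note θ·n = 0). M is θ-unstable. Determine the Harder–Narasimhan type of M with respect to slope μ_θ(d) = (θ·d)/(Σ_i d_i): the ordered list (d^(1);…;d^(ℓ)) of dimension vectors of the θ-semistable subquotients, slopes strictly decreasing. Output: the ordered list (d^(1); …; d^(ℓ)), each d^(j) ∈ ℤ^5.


Barcode: M ≅ I[1,3], I[1,4], I[4,5]^2. HN layers by μ_θ (4 steps, strictly decreasing):
  μ^(1)=46; μ^(2)=35; μ^(3)=-20; μ^(4)=-73/2

((0, 0, 0, 1, 0); (0, 0, 0, 2, 2); (0, 0, 2, 0, 0); (2, 2, 0, 0, 0))


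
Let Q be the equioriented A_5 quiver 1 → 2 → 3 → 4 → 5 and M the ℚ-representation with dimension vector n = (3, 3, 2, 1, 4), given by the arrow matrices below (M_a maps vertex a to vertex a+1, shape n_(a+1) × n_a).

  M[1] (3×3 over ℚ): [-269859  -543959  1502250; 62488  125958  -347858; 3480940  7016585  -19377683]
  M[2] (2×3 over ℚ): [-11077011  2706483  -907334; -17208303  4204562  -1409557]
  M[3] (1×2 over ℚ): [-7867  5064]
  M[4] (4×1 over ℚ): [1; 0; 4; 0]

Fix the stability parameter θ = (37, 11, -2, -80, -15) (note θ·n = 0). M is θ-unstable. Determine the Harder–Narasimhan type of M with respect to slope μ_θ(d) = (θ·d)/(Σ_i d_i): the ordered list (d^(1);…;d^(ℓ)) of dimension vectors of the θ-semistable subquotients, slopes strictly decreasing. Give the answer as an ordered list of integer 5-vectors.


Via rank(M_{q-1}∘⋯∘M_p): M ≅ I[1,1], I[1,3], I[1,5], I[2,2], I[5,5]^3.
μ_θ-semistable layers: μ^(1)=37; μ^(2)=46/3; μ^(3)=11; μ^(4)=-49/5; μ^(5)=-15

((1, 0, 0, 0, 0); (1, 1, 1, 0, 0); (0, 1, 0, 0, 0); (1, 1, 1, 1, 1); (0, 0, 0, 0, 3))


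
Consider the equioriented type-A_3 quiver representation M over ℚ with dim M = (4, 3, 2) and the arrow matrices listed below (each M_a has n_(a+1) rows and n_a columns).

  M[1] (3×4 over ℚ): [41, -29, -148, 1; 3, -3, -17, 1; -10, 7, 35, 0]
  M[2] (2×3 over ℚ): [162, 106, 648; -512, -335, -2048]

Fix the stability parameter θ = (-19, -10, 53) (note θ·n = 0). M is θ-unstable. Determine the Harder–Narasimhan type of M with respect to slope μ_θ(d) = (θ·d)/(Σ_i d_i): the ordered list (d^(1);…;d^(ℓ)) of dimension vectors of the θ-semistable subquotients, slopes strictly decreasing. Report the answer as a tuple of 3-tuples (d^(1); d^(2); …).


Barcode: M ≅ I[1,1], I[1,2], I[1,3]^2. HN layers by μ_θ (3 steps, strictly decreasing):
  μ^(1)=53; μ^(2)=-10; μ^(3)=-19

((0, 0, 2); (0, 3, 0); (4, 0, 0))


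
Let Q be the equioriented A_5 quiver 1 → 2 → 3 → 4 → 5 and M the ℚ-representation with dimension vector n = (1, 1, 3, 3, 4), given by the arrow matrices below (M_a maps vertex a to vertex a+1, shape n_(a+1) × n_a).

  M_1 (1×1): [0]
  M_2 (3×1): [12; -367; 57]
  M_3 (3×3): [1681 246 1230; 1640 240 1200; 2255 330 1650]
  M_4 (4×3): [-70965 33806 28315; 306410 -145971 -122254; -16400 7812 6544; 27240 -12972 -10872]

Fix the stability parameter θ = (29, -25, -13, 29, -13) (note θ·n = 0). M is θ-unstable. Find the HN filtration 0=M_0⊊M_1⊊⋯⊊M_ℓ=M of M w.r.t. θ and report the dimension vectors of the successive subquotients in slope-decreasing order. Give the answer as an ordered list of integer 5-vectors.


Interval decomposition of M: I[1,1], I[2,3], I[3,3], I[3,4], I[4,5]^2, I[5,5]^2.
HN type (ℓ=4): μ^(1)=29; μ^(2)=8; μ^(3)=-13; μ^(4)=-25

((1, 0, 0, 1, 0); (0, 0, 0, 2, 2); (0, 0, 3, 0, 2); (0, 1, 0, 0, 0))


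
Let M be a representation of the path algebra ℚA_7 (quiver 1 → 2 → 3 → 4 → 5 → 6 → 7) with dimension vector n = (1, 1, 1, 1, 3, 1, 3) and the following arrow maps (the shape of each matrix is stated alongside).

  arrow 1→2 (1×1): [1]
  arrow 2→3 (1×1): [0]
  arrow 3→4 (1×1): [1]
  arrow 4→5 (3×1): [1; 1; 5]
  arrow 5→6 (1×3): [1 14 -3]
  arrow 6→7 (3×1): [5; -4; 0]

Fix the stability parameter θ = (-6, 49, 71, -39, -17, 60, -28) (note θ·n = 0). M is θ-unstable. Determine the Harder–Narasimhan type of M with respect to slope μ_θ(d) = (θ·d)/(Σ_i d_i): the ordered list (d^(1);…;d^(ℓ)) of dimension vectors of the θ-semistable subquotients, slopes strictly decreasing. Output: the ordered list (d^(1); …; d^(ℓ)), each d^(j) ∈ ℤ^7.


Interval decomposition of M: I[1,2], I[3,5], I[5,5], I[5,7], I[7,7]^2.
HN type (ℓ=6): μ^(1)=49; μ^(2)=16; μ^(3)=5; μ^(4)=-6; μ^(5)=-17; μ^(6)=-28

((0, 1, 0, 0, 0, 0, 0); (0, 0, 0, 0, 0, 1, 1); (0, 0, 1, 1, 1, 0, 0); (1, 0, 0, 0, 0, 0, 0); (0, 0, 0, 0, 2, 0, 0); (0, 0, 0, 0, 0, 0, 2))


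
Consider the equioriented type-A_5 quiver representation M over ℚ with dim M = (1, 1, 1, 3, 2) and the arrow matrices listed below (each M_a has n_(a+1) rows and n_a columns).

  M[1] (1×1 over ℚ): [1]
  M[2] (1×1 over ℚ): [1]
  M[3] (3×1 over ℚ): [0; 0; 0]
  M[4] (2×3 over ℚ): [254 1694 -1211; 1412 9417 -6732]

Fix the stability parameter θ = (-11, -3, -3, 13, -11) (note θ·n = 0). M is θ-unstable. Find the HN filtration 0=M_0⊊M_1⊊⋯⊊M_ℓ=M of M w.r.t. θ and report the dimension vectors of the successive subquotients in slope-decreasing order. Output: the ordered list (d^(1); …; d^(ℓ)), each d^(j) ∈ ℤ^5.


Barcode: M ≅ I[1,3], I[4,4], I[4,5]^2. HN layers by μ_θ (4 steps, strictly decreasing):
  μ^(1)=13; μ^(2)=1; μ^(3)=-3; μ^(4)=-11

((0, 0, 0, 1, 0); (0, 0, 0, 2, 2); (0, 1, 1, 0, 0); (1, 0, 0, 0, 0))


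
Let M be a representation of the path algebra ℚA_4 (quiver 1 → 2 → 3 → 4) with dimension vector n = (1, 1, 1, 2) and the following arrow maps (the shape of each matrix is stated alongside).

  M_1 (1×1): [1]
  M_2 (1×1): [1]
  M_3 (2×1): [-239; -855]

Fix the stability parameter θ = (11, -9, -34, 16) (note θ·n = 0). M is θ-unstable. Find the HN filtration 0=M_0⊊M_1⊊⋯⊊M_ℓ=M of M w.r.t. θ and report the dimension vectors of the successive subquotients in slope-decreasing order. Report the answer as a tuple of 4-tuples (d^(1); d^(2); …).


Via rank(M_{q-1}∘⋯∘M_p): M ≅ I[1,4], I[4,4].
μ_θ-semistable layers: μ^(1)=16; μ^(2)=-32/3

((0, 0, 0, 2); (1, 1, 1, 0))


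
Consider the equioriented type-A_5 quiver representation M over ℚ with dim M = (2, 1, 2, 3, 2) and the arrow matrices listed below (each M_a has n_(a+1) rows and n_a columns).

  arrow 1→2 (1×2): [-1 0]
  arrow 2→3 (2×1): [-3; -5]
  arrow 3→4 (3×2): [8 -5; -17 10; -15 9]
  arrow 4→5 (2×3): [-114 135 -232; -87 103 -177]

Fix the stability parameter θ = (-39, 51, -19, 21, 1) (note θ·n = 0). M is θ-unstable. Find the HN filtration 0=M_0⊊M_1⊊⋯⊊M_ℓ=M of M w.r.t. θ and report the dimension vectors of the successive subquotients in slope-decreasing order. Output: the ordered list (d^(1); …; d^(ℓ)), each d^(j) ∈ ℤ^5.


Interval decomposition of M: I[1,1], I[1,5], I[3,4], I[4,5].
HN type (ℓ=5): μ^(1)=21; μ^(2)=27/2; μ^(3)=11; μ^(4)=-19; μ^(5)=-39

((0, 0, 0, 1, 0); (0, 1, 1, 1, 1); (0, 0, 0, 1, 1); (0, 0, 1, 0, 0); (2, 0, 0, 0, 0))


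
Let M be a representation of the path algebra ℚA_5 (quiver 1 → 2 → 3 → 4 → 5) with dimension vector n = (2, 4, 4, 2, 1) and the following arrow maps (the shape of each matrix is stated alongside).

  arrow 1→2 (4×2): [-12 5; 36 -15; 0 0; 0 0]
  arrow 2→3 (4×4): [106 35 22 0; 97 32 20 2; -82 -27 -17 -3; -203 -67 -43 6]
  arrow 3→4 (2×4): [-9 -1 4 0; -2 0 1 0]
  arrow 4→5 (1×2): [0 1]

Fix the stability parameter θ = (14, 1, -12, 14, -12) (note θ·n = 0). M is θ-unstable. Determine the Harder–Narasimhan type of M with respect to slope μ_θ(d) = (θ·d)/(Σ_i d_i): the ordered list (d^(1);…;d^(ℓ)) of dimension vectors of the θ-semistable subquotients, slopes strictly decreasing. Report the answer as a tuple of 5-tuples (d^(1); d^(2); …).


Via rank(M_{q-1}∘⋯∘M_p): M ≅ I[1,1], I[1,5], I[2,3]^2, I[2,4].
μ_θ-semistable layers: μ^(1)=14; μ^(2)=1; μ^(3)=-11/2

((1, 0, 0, 1, 0); (1, 1, 1, 1, 1); (0, 3, 3, 0, 0))


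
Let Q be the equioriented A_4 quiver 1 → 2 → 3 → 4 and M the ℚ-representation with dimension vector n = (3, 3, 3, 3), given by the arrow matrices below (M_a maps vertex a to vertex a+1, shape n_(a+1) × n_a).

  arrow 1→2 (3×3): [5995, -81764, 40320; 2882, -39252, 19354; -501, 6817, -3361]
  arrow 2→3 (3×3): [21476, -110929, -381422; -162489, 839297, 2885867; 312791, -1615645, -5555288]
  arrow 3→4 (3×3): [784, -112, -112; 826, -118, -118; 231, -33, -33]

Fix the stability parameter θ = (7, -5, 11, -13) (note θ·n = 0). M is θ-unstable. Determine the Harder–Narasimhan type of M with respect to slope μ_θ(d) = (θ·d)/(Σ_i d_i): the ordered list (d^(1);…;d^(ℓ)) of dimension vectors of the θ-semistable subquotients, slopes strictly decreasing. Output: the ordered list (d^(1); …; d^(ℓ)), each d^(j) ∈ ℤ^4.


Via rank(M_{q-1}∘⋯∘M_p): M ≅ I[1,3]^2, I[1,4], I[4,4]^2.
μ_θ-semistable layers: μ^(1)=11; μ^(2)=1; μ^(3)=0; μ^(4)=-13

((0, 0, 2, 0); (2, 2, 0, 0); (1, 1, 1, 1); (0, 0, 0, 2))


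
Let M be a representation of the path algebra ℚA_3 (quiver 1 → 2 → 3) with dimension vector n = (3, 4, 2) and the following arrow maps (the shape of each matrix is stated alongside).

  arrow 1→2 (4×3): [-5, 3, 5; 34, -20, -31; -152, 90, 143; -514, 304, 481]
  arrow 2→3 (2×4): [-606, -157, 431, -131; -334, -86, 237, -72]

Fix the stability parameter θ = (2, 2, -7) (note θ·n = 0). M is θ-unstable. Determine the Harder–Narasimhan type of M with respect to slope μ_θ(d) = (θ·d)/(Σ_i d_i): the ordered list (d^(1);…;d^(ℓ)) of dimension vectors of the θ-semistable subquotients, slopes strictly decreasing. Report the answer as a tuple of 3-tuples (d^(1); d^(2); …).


Interval decomposition of M: I[1,1], I[1,2], I[1,3], I[2,2], I[2,3].
HN type (ℓ=3): μ^(1)=2; μ^(2)=-1; μ^(3)=-5/2

((2, 2, 0); (1, 1, 1); (0, 1, 1))


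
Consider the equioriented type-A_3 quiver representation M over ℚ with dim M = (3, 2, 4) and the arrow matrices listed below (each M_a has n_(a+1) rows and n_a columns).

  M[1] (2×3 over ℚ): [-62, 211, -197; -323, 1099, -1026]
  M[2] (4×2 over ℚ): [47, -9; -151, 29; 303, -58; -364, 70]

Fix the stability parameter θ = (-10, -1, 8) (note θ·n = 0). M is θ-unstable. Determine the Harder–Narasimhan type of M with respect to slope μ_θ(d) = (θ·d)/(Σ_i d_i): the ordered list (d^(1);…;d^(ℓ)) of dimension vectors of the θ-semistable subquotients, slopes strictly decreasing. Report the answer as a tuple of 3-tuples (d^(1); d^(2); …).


Interval decomposition of M: I[1,1], I[1,3]^2, I[3,3]^2.
HN type (ℓ=3): μ^(1)=8; μ^(2)=-1; μ^(3)=-10

((0, 0, 4); (0, 2, 0); (3, 0, 0))


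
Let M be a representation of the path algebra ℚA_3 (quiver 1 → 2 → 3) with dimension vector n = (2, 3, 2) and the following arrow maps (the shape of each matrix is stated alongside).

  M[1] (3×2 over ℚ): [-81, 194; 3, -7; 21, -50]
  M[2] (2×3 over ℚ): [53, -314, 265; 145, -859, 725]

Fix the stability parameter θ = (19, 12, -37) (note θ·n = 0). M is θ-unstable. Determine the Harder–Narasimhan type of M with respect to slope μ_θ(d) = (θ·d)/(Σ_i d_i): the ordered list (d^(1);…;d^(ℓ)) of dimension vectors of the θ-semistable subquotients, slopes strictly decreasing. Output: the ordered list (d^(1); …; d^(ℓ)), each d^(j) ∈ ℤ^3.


Barcode: M ≅ I[1,2], I[1,3], I[2,3]. HN layers by μ_θ (3 steps, strictly decreasing):
  μ^(1)=31/2; μ^(2)=-2; μ^(3)=-25/2

((1, 1, 0); (1, 1, 1); (0, 1, 1))


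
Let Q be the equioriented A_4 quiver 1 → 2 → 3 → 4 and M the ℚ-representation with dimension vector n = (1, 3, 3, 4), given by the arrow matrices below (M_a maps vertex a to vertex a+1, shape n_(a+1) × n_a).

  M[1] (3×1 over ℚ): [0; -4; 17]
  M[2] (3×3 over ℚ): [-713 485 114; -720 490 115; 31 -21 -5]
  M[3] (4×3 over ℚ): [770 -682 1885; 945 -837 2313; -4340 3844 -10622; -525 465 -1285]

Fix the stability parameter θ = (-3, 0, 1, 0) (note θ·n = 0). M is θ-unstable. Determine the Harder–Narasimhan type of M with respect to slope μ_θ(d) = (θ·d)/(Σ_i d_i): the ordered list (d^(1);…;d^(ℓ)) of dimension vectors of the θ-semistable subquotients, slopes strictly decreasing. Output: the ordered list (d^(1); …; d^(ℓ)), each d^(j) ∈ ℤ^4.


Interval decomposition of M: I[1,4], I[2,2], I[2,3], I[3,4], I[4,4]^2.
HN type (ℓ=4): μ^(1)=1; μ^(2)=1/2; μ^(3)=0; μ^(4)=-3

((0, 0, 1, 0); (0, 0, 2, 2); (0, 3, 0, 2); (1, 0, 0, 0))


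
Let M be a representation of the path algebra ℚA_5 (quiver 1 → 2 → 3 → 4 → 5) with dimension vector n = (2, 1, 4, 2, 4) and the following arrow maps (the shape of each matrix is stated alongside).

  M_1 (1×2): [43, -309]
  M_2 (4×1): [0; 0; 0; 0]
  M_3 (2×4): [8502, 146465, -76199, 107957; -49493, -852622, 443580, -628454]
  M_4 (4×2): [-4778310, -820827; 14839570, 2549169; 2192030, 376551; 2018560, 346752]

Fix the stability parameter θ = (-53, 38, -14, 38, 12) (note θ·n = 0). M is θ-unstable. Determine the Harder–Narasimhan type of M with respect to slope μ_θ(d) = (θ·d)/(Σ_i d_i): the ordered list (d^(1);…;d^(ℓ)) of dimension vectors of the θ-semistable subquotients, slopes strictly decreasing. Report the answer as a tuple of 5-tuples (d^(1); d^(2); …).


Barcode: M ≅ I[1,1], I[1,2], I[3,3]^2, I[3,4], I[3,5], I[5,5]^3. HN layers by μ_θ (5 steps, strictly decreasing):
  μ^(1)=38; μ^(2)=25; μ^(3)=12; μ^(4)=-14; μ^(5)=-53

((0, 1, 0, 1, 0); (0, 0, 0, 1, 1); (0, 0, 0, 0, 3); (0, 0, 4, 0, 0); (2, 0, 0, 0, 0))


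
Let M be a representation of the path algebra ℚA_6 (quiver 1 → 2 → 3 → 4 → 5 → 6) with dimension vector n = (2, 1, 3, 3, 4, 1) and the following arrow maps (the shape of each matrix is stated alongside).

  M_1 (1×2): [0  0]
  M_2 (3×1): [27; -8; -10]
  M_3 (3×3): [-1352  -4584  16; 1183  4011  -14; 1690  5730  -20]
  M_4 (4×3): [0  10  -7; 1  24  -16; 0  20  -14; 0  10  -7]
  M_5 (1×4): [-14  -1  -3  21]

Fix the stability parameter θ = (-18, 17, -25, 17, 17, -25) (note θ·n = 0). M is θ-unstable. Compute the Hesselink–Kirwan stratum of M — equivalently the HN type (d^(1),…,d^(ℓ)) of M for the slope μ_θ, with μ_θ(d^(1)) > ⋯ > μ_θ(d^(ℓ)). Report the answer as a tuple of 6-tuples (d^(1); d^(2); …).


Barcode: M ≅ I[1,1]^2, I[2,4], I[3,3]^2, I[4,5], I[4,6], I[5,5]^2. HN layers by μ_θ (5 steps, strictly decreasing):
  μ^(1)=17; μ^(2)=3; μ^(3)=-4; μ^(4)=-18; μ^(5)=-25

((0, 0, 0, 2, 3, 0); (0, 0, 0, 1, 1, 1); (0, 1, 1, 0, 0, 0); (2, 0, 0, 0, 0, 0); (0, 0, 2, 0, 0, 0))


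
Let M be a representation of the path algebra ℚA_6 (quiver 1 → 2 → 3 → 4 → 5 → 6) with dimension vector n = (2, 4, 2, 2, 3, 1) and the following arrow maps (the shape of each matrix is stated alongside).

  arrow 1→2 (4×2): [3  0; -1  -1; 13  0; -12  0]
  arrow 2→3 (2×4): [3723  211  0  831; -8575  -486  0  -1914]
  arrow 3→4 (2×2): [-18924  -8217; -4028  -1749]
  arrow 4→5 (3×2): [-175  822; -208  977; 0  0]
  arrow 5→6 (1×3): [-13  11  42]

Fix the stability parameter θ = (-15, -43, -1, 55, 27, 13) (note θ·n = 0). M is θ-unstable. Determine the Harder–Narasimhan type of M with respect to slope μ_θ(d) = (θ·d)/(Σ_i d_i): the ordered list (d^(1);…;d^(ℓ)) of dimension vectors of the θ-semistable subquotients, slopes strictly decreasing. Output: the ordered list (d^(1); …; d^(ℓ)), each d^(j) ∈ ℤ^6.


Interval decomposition of M: I[1,3], I[1,6], I[2,2]^2, I[4,5], I[5,5].
HN type (ℓ=6): μ^(1)=41; μ^(2)=95/3; μ^(3)=27; μ^(4)=-1; μ^(5)=-29; μ^(6)=-43

((0, 0, 0, 1, 1, 0); (0, 0, 0, 1, 1, 1); (0, 0, 0, 0, 1, 0); (0, 0, 2, 0, 0, 0); (2, 2, 0, 0, 0, 0); (0, 2, 0, 0, 0, 0))


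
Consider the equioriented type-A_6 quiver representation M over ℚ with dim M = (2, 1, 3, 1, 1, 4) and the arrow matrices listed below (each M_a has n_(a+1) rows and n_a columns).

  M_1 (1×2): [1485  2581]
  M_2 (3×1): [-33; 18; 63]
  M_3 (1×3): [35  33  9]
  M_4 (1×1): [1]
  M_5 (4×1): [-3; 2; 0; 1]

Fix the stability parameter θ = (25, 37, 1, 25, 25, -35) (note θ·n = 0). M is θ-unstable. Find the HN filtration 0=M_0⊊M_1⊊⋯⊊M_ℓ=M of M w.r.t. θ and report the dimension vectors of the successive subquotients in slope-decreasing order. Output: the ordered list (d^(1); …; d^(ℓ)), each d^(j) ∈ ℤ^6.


Via rank(M_{q-1}∘⋯∘M_p): M ≅ I[1,1], I[1,6], I[3,3]^2, I[6,6]^3.
μ_θ-semistable layers: μ^(1)=25; μ^(2)=13; μ^(3)=1; μ^(4)=-35

((1, 0, 0, 0, 0, 0); (1, 1, 1, 1, 1, 1); (0, 0, 2, 0, 0, 0); (0, 0, 0, 0, 0, 3))


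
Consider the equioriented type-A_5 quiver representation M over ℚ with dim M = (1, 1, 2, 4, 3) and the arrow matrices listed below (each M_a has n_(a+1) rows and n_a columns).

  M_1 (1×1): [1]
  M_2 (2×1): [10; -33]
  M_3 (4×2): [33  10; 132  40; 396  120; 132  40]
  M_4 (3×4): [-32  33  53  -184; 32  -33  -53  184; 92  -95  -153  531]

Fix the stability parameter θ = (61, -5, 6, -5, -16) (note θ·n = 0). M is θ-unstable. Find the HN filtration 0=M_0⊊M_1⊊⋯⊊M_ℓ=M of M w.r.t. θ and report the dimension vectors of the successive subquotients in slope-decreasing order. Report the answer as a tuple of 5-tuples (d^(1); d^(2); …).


Interval decomposition of M: I[1,3], I[3,4], I[4,4], I[4,5]^2, I[5,5].
HN type (ℓ=5): μ^(1)=62/3; μ^(2)=1/2; μ^(3)=-5; μ^(4)=-21/2; μ^(5)=-16

((1, 1, 1, 0, 0); (0, 0, 1, 1, 0); (0, 0, 0, 1, 0); (0, 0, 0, 2, 2); (0, 0, 0, 0, 1))


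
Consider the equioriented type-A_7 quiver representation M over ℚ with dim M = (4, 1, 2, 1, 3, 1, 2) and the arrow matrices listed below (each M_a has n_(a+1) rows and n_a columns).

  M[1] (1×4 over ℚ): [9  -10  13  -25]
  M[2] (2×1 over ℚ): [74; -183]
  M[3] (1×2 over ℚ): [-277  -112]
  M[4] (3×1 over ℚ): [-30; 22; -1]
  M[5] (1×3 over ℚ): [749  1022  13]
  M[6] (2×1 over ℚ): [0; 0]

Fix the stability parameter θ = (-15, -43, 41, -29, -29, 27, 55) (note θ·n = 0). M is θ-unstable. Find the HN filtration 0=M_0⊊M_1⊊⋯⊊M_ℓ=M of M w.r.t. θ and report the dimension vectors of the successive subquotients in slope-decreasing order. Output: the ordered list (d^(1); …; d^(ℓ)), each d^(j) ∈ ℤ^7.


Barcode: M ≅ I[1,1]^3, I[1,6], I[3,3], I[5,5]^2, I[7,7]^2. HN layers by μ_θ (6 steps, strictly decreasing):
  μ^(1)=55; μ^(2)=41; μ^(3)=27; μ^(4)=-17/3; μ^(5)=-15; μ^(6)=-29

((0, 0, 0, 0, 0, 0, 2); (0, 0, 1, 0, 0, 0, 0); (0, 0, 0, 0, 0, 1, 0); (0, 0, 1, 1, 1, 0, 0); (3, 0, 0, 0, 0, 0, 0); (1, 1, 0, 0, 2, 0, 0))
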